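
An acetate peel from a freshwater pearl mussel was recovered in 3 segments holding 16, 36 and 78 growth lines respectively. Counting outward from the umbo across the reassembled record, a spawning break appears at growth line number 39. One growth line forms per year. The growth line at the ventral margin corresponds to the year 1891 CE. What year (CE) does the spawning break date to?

Total growth lines = 16 + 36 + 78 = 130.
The spawning break sits at growth line 39 from the umbo, so 130 − 39 = 91 growth lines formed after it.
1891 − 91 = 1800 CE.

1800 CE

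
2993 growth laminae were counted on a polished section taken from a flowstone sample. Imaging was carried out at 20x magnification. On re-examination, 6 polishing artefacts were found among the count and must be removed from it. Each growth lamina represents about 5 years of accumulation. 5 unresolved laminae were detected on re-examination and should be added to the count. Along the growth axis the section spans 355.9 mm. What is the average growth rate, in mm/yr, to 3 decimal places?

0.024 mm/yr

True growth lamina count = 2993 − 6 + 5 = 2992.
At 5 years per growth lamina, 2992 × 5 = 14960 years.
Mean rate = 355.9 mm / 14960 years ≈ 0.024 mm/yr.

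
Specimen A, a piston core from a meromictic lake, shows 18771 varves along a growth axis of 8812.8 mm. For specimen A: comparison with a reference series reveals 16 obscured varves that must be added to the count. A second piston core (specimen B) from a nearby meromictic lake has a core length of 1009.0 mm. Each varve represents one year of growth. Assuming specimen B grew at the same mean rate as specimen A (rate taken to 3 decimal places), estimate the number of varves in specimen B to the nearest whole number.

Specimen A: correcting the raw count gives 18771 + 16 = 18787 true varves.
A: Mean rate = 8812.8 mm / 18787 years ≈ 0.469 mm/year.
Specimen B: 1009.0 mm / 0.469 mm per year = 2151.39 years ≈ 2151 varves.

2151 varves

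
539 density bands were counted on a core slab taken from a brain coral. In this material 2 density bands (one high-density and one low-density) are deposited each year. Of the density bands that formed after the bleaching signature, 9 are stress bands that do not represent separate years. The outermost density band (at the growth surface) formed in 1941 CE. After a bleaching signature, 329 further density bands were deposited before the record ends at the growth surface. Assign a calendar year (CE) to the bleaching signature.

There are 329 density bands younger than the bleaching signature.
329 − 9 false = 320 true density bands after the bleaching signature.
320 density bands at 2 per year is 320 / 2 = 160 years.
Counting back 160 years from 1941 CE places the bleaching signature in 1941 − 160 = 1781 CE.

1781 CE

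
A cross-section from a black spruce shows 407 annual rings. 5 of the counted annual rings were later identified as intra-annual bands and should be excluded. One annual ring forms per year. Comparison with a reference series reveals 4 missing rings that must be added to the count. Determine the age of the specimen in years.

406 yr

Correcting the raw count gives 407 − 5 + 4 = 406 true annual rings.
With a one-to-one annual ring periodicity this is 406 years.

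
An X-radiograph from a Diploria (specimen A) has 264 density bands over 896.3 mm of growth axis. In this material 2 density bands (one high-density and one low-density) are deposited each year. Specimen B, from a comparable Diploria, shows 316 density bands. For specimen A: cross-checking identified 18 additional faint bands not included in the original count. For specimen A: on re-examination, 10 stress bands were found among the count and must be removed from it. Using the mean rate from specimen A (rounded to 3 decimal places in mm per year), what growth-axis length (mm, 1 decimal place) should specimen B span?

1041.2 mm

Specimen A: true density band count = 264 − 10 + 18 = 272.
Specimen A: with 2 density bands per year, 272 / 2 = 136 years.
A: Mean rate = 896.3 mm / 136 years ≈ 6.590 mm/yr.
Specimen B: with 2 density bands per year, 316 / 2 = 158 years. Length of B = 6.590 × 158 = 1041.2 mm.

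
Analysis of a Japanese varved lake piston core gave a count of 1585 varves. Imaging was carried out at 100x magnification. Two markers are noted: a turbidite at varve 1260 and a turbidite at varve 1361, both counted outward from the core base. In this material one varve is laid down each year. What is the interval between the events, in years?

101 years

1361 − 1260 = 101 varves lie between the two events.
One varve per year makes the interval 101 years.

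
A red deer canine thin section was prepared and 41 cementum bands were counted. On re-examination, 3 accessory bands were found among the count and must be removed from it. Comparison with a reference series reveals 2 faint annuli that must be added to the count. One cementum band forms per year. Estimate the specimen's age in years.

After corrections the count is 41 − 3 + 2 = 40 cementum bands.
At one cementum band per year, that is 40 years.

40 years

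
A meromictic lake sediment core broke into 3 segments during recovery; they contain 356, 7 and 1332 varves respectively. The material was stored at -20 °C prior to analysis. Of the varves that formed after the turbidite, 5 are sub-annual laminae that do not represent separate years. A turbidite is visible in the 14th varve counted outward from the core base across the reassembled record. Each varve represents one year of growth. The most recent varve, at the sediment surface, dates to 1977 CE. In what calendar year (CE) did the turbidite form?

301 CE

Total varves = 356 + 7 + 1332 = 1695.
The turbidite sits at varve 14 from the core base, so 1695 − 14 = 1681 varves formed after it.
1681 − 5 false = 1676 true varves after the turbidite.
1977 − 1676 = 301 CE.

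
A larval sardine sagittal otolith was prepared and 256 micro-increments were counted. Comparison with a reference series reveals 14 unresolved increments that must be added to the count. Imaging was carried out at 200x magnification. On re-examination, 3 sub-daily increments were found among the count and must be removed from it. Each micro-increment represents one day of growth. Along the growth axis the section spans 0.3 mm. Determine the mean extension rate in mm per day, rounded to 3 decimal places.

0.001 mm per day

Adjusted count: 256 − 3 + 14 = 267 micro-increments.
Extension rate ≈ 0.3 / 267 = 0.001 mm per day.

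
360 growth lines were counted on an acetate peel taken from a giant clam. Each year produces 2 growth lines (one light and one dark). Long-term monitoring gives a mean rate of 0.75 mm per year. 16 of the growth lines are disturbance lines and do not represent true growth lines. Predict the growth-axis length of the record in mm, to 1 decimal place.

129.0 mm

After corrections the count is 360 − 16 = 344 growth lines.
With 2 growth lines per year, 344 / 2 = 172 years.
Predicted length = 0.75 mm/year × 172 years = 129.0 mm.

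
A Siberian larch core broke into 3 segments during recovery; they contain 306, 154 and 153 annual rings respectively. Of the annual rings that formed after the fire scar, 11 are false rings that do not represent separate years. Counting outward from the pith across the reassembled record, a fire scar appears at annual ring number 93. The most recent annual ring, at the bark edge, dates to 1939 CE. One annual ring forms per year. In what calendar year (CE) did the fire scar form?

1430 CE

Total annual rings = 306 + 154 + 153 = 613.
Between annual ring 93 and the bark edge there are 613 − 93 = 520 annual rings.
Removing the 11 false annual rings leaves 520 − 11 = 509 true annual rings beyond the fire scar.
1939 − 509 = 1430 CE.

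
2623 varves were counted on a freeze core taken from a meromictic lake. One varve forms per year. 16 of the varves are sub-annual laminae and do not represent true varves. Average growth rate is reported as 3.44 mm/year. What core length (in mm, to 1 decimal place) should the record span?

Correcting the raw count gives 2623 − 16 = 2607 true varves.
2607 years at 3.44 mm/year gives 3.44 × 2607 = 8968.1 mm.

8968.1 mm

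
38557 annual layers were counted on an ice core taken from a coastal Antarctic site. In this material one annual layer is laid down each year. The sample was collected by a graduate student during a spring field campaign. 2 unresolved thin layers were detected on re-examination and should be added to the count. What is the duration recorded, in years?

38559 years

Correcting the raw count gives 38557 + 2 = 38559 true annual layers.
One annual layer per year makes the duration 38559 years.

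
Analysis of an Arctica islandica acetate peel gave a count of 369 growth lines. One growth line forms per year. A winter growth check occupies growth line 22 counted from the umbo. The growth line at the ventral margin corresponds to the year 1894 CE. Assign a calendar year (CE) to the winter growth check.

1547 CE

The winter growth check sits at growth line 22 from the umbo, so 369 − 22 = 347 growth lines formed after it.
The growth line at the ventral margin is 1894 CE, so the winter growth check dates to 1894 − 347 = 1547 CE.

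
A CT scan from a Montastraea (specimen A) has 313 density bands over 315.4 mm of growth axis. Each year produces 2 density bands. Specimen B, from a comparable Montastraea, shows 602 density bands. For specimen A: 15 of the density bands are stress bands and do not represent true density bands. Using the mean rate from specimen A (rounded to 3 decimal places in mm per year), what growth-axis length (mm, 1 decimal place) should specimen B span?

637.2 mm

Specimen A: correcting the raw count gives 313 − 15 = 298 true density bands.
Specimen A: dividing by 2 density bands per year: 298 / 2 = 149 years.
A: Extension rate ≈ 315.4 / 149 = 2.117 mm per year.
Specimen B: dividing by 2 density bands per year: 602 / 2 = 301 years. For B, 2.117 mm/year × 301 years = 637.2 mm.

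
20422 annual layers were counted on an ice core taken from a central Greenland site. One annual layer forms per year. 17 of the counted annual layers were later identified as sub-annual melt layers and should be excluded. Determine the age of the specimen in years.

Correcting the raw count gives 20422 − 17 = 20405 true annual layers.
One annual layer per year makes the duration 20405 years.

20405 years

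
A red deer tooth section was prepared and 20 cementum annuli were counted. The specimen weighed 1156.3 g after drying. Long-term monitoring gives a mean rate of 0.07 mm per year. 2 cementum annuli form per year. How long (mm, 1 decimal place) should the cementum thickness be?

20 cementum annuli at 2 per year is 20 / 2 = 10 years.
Predicted length = 0.07 mm/year × 10 years = 0.7 mm.

0.7 mm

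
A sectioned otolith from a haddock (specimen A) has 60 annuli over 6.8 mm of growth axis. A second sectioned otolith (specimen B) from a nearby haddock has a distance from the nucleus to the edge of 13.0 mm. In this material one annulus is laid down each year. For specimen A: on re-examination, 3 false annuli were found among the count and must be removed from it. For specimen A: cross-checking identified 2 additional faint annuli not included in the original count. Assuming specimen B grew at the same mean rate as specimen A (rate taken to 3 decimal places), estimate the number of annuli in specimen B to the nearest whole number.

Specimen A: after corrections the count is 60 − 3 + 2 = 59 annuli.
A: 6.8 mm over 59 years gives 6.8 / 59 ≈ 0.115 mm/yr.
Specimen B: 13.0 mm / 0.115 mm per year = 113.04 years ≈ 113 annuli.

113 annuli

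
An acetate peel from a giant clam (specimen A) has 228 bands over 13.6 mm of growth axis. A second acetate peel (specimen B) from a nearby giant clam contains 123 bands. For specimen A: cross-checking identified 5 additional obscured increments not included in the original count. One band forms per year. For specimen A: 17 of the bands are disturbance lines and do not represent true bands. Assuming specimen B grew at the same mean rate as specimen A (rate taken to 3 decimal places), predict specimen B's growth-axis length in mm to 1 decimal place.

7.7 mm

Specimen A: true band count = 228 − 17 + 5 = 216.
A: Mean rate = 13.6 mm / 216 years ≈ 0.063 mm per year.
B's length ≈ 0.063 × 123 = 7.7 mm.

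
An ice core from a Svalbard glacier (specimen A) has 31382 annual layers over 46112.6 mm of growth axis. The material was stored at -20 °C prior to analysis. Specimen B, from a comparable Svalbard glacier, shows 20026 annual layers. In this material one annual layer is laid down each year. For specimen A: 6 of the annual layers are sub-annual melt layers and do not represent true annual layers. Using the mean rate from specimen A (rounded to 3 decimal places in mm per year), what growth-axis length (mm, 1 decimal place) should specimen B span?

Specimen A: correcting the raw count gives 31382 − 6 = 31376 true annual layers.
A: Extension rate ≈ 46112.6 / 31376 = 1.470 mm per year.
Length of B = 1.470 × 20026 = 29438.2 mm.

29438.2 mm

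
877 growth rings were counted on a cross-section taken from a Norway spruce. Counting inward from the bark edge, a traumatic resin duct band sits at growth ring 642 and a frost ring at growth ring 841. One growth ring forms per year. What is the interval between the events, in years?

199 years

841 − 642 = 199 growth rings lie between the two events.
One growth ring per year makes the interval 199 years.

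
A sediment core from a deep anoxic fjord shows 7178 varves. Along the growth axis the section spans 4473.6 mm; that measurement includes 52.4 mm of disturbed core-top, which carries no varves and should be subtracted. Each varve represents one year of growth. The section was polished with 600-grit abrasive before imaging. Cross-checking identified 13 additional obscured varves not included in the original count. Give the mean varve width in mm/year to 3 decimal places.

0.615 mm/year

After corrections the count is 7178 + 13 = 7191 varves.
The growth record spans 4473.6 − 52.4 = 4421.2 mm.
Extension rate ≈ 4421.2 / 7191 = 0.615 mm/year.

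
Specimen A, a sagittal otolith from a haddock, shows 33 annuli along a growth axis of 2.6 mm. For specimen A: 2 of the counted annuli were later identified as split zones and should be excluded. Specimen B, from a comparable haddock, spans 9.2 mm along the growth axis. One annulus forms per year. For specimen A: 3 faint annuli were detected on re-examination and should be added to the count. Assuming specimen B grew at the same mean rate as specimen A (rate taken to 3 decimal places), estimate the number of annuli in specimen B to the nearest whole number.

Specimen A: correcting the raw count gives 33 − 2 + 3 = 34 true annuli.
A: Extension rate ≈ 2.6 / 34 = 0.076 mm/year.
B spans 9.2 / 0.076 = 121.05 years ≈ 121 annuli.

121 annuli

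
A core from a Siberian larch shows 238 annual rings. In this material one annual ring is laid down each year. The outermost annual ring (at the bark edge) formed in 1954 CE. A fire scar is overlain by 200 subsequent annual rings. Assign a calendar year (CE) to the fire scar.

200 annual rings post-date the fire scar.
The annual ring at the bark edge is 1954 CE, so the fire scar dates to 1954 − 200 = 1754 CE.

1754 CE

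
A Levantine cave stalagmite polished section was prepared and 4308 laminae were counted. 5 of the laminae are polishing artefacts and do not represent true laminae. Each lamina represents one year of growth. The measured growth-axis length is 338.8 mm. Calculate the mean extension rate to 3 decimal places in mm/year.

0.079 mm/year

After corrections the count is 4308 − 5 = 4303 laminae.
Extension rate ≈ 338.8 / 4303 = 0.079 mm/year.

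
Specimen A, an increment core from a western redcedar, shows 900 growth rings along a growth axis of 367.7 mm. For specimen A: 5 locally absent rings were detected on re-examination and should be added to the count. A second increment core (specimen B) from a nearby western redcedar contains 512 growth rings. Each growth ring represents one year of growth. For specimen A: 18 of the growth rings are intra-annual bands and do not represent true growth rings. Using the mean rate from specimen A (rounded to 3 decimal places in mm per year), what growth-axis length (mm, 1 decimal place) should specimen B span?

Specimen A: after corrections the count is 900 − 18 + 5 = 887 growth rings.
A: Mean rate = 367.7 mm / 887 years ≈ 0.415 mm/year.
For B, 0.415 mm/year × 512 years = 212.5 mm.

212.5 mm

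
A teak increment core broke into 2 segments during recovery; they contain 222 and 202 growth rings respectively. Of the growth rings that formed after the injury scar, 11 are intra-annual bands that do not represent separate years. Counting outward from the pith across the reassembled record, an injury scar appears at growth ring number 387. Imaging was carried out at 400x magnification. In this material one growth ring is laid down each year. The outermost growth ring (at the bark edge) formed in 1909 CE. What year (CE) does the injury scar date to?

1883 CE

Total growth rings = 222 + 202 = 424.
424 − 387 = 37 growth rings lie beyond the injury scar toward the bark edge.
37 − 11 false = 26 true growth rings after the injury scar.
Counting back 26 years from 1909 CE places the injury scar in 1909 − 26 = 1883 CE.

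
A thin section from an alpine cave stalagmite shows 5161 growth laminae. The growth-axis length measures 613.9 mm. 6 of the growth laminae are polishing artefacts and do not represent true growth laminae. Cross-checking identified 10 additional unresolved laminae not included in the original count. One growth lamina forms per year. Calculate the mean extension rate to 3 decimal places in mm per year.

0.119 mm per year

True growth lamina count = 5161 − 6 + 10 = 5165.
613.9 mm over 5165 years gives 613.9 / 5165 ≈ 0.119 mm per year.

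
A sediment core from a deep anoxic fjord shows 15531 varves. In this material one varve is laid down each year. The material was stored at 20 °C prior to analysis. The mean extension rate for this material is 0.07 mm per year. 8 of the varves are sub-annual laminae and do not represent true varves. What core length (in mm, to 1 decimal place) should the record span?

1086.6 mm

True varve count = 15531 − 8 = 15523.
Length ≈ 0.07 × 15523 = 1086.6 mm.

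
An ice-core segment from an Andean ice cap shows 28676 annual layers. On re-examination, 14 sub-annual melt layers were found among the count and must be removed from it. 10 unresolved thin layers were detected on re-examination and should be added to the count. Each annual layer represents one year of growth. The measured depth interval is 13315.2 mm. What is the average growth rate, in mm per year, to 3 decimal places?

Correcting the raw count gives 28676 − 14 + 10 = 28672 true annual layers.
Mean rate = 13315.2 mm / 28672 years ≈ 0.464 mm per year.

0.464 mm per year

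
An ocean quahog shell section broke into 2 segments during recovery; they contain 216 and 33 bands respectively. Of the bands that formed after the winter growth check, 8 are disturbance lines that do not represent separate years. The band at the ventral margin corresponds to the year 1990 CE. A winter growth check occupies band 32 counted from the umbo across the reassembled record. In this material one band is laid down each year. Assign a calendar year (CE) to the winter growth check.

1781 CE

Total bands = 216 + 33 = 249.
Between band 32 and the ventral margin there are 249 − 32 = 217 bands.
217 − 8 false = 209 true bands after the winter growth check.
1990 − 209 = 1781 CE.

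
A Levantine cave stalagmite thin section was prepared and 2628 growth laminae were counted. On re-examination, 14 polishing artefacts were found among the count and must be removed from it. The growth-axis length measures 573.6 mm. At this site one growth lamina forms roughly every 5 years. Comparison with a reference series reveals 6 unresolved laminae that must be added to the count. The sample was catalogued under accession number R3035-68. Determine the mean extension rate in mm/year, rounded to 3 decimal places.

0.044 mm/year

After corrections the count is 2628 − 14 + 6 = 2620 growth laminae.
2620 growth laminae at 5 years each span 2620 × 5 = 13100 years.
Extension rate ≈ 573.6 / 13100 = 0.044 mm/year.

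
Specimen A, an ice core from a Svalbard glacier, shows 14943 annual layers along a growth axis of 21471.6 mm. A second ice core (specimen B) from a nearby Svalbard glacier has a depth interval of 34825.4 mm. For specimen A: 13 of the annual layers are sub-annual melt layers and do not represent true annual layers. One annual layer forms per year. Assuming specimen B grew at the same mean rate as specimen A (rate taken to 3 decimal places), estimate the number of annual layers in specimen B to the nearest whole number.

Specimen A: true annual layer count = 14943 − 13 = 14930.
A: Mean rate = 21471.6 mm / 14930 years ≈ 1.438 mm/yr.
Specimen B: 34825.4 mm / 1.438 mm per year = 24217.94 years ≈ 24218 annual layers.

24218 annual layers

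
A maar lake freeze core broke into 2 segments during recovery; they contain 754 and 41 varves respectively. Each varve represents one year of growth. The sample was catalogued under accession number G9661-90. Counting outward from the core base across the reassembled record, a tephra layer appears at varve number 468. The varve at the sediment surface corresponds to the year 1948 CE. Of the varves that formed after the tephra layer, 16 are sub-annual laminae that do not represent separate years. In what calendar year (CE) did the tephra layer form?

1637 CE

Total varves = 754 + 41 = 795.
795 − 468 = 327 varves lie beyond the tephra layer toward the sediment surface.
Removing the 16 false varves leaves 327 − 16 = 311 true varves beyond the tephra layer.
The varve at the sediment surface is 1948 CE, so the tephra layer dates to 1948 − 311 = 1637 CE.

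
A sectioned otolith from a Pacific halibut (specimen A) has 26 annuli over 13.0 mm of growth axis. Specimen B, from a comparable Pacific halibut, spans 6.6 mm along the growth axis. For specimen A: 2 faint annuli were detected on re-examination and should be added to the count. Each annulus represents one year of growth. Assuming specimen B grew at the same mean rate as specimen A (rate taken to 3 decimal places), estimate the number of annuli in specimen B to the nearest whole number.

14 annuli

Specimen A: true annulus count = 26 + 2 = 28.
A: 13.0 mm over 28 years gives 13.0 / 28 ≈ 0.464 mm/year.
Specimen B: 6.6 mm / 0.464 mm per year = 14.22 years ≈ 14 annuli.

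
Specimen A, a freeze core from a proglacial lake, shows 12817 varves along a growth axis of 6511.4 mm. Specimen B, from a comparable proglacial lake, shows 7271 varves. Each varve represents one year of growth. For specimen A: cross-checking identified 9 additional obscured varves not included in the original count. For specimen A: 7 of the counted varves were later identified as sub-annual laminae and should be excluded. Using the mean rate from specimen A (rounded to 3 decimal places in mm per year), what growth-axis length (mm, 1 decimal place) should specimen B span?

3693.7 mm

Specimen A: adjusted count: 12817 − 7 + 9 = 12819 varves.
A: Extension rate ≈ 6511.4 / 12819 = 0.508 mm/year.
Length of B = 0.508 × 7271 = 3693.7 mm.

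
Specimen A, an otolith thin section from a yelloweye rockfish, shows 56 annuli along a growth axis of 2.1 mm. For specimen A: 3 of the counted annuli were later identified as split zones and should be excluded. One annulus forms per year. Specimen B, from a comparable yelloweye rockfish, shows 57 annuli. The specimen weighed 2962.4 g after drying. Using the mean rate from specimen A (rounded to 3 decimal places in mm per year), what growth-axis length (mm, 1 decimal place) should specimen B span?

2.3 mm

Specimen A: correcting the raw count gives 56 − 3 = 53 true annuli.
A: Mean rate = 2.1 mm / 53 years ≈ 0.040 mm/year.
B's length ≈ 0.040 × 57 = 2.3 mm.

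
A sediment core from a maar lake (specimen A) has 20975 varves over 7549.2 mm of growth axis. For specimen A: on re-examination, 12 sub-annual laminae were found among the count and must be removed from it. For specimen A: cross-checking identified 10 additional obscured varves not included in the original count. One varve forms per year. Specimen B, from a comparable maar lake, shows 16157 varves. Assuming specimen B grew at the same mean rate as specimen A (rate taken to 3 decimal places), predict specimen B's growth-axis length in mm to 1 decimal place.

5816.5 mm

Specimen A: after corrections the count is 20975 − 12 + 10 = 20973 varves.
A: 7549.2 mm over 20973 years gives 7549.2 / 20973 ≈ 0.360 mm/year.
For B, 0.360 mm/year × 16157 years = 5816.5 mm.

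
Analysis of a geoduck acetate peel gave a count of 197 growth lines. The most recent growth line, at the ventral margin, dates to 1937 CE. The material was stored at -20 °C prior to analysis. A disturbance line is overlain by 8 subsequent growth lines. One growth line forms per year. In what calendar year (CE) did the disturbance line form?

1929 CE

8 growth lines formed after the disturbance line.
Counting back 8 years from 1937 CE places the disturbance line in 1937 − 8 = 1929 CE.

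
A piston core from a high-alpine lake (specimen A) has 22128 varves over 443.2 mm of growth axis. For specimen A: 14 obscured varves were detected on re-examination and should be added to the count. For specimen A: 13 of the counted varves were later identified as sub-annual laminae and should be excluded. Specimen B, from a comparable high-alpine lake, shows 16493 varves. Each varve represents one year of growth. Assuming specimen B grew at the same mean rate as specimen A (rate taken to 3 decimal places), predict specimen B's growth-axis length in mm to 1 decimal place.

Specimen A: after corrections the count is 22128 − 13 + 14 = 22129 varves.
A: Extension rate ≈ 443.2 / 22129 = 0.020 mm per year.
B's length ≈ 0.020 × 16493 = 329.9 mm.

329.9 mm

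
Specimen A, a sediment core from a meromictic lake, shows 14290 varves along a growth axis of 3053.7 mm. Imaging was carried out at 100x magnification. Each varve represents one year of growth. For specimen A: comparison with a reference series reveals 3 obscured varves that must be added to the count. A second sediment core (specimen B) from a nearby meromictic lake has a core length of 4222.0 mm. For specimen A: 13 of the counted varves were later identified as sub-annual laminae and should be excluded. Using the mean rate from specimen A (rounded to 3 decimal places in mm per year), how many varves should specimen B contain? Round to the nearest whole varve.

19729 varves

Specimen A: adjusted count: 14290 − 13 + 3 = 14280 varves.
A: Mean rate = 3053.7 mm / 14280 years ≈ 0.214 mm/yr.
B spans 4222.0 / 0.214 = 19728.97 years ≈ 19729 varves.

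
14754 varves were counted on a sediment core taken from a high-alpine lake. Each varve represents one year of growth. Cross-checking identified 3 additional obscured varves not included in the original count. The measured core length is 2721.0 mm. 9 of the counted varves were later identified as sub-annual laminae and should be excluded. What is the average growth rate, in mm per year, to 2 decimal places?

0.18 mm per year

True varve count = 14754 − 9 + 3 = 14748.
Extension rate ≈ 2721.0 / 14748 = 0.18 mm per year.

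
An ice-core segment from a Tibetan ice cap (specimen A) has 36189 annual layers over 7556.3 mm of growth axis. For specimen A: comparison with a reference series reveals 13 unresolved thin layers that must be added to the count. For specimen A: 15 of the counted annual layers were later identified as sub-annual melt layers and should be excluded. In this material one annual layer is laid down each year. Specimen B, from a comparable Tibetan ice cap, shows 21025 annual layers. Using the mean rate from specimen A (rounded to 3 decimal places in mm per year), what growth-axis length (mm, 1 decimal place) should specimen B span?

Specimen A: correcting the raw count gives 36189 − 15 + 13 = 36187 true annual layers.
A: 7556.3 mm over 36187 years gives 7556.3 / 36187 ≈ 0.209 mm/yr.
Length of B = 0.209 × 21025 = 4394.2 mm.

4394.2 mm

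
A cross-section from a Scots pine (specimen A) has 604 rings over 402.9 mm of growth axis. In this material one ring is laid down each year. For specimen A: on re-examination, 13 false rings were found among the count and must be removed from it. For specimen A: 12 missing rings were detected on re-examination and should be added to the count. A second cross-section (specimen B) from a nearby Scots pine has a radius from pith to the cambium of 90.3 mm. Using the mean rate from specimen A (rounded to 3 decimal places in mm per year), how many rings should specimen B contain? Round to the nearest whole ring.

135 rings

Specimen A: after corrections the count is 604 − 13 + 12 = 603 rings.
A: Mean rate = 402.9 mm / 603 years ≈ 0.668 mm per year.
Specimen B: 90.3 mm / 0.668 mm per year = 135.18 years ≈ 135 rings.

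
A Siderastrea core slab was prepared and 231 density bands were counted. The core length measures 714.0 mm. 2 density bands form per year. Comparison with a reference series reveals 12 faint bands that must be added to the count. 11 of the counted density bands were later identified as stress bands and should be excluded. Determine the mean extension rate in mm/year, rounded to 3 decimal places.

6.155 mm/year

Correcting the raw count gives 231 − 11 + 12 = 232 true density bands.
Dividing by 2 density bands per year: 232 / 2 = 116 years.
Mean rate = 714.0 mm / 116 years ≈ 6.155 mm/year.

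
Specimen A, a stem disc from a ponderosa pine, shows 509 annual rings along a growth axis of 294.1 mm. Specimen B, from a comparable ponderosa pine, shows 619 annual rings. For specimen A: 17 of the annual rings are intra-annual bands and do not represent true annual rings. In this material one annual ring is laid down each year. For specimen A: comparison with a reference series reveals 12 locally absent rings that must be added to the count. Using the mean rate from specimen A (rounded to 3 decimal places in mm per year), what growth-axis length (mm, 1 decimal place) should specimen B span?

Specimen A: true annual ring count = 509 − 17 + 12 = 504.
A: Mean rate = 294.1 mm / 504 years ≈ 0.584 mm/year.
For B, 0.584 mm/year × 619 years = 361.5 mm.

361.5 mm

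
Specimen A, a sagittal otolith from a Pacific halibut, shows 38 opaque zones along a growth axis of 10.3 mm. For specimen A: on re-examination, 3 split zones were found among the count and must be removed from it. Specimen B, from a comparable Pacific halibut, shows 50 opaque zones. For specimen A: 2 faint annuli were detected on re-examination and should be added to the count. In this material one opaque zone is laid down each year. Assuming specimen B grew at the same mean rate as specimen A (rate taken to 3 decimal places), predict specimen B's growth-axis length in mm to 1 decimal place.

Specimen A: true opaque zone count = 38 − 3 + 2 = 37.
A: Extension rate ≈ 10.3 / 37 = 0.278 mm/year.
B's length ≈ 0.278 × 50 = 13.9 mm.

13.9 mm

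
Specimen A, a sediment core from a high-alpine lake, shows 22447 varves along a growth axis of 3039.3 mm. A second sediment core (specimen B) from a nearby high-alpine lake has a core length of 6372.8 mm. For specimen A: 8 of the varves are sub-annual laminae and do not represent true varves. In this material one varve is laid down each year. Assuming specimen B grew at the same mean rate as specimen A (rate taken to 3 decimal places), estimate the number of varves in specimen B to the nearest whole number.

Specimen A: after corrections the count is 22447 − 8 = 22439 varves.
A: Mean rate = 3039.3 mm / 22439 years ≈ 0.135 mm per year.
B spans 6372.8 / 0.135 = 47205.93 years ≈ 47206 varves.

47206 varves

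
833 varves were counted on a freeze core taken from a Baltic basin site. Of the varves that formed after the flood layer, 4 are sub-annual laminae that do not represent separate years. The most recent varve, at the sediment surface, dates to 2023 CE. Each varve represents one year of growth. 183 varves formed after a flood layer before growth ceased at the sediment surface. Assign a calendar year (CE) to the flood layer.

183 varves formed after the flood layer.
Excluding 4 false varves: 183 − 4 = 179.
The varve at the sediment surface is 2023 CE, so the flood layer dates to 2023 − 179 = 1844 CE.

1844 CE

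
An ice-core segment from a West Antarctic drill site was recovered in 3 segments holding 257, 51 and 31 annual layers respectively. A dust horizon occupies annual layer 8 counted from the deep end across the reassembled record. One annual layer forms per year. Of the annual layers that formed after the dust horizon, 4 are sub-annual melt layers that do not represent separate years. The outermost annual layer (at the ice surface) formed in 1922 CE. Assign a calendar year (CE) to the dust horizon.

Total annual layers = 257 + 51 + 31 = 339.
The dust horizon sits at annual layer 8 from the deep end, so 339 − 8 = 331 annual layers formed after it.
Excluding 4 false annual layers: 331 − 4 = 327.
The annual layer at the ice surface is 1922 CE, so the dust horizon dates to 1922 − 327 = 1595 CE.

1595 CE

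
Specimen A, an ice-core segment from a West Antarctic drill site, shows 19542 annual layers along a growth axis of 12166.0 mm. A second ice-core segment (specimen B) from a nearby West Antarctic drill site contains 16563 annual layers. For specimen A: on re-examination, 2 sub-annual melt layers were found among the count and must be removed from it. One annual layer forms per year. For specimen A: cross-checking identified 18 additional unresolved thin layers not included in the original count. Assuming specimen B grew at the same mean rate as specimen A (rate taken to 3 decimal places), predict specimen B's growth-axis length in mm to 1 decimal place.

Specimen A: correcting the raw count gives 19542 − 2 + 18 = 19558 true annual layers.
A: Extension rate ≈ 12166.0 / 19558 = 0.622 mm per year.
B's length ≈ 0.622 × 16563 = 10302.2 mm.

10302.2 mm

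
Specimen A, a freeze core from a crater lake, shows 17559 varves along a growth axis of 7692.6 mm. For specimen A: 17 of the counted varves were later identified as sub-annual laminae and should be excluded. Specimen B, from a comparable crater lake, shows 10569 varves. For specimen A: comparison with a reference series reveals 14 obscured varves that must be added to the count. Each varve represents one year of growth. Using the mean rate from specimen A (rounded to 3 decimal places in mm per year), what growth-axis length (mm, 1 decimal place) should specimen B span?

Specimen A: correcting the raw count gives 17559 − 17 + 14 = 17556 true varves.
A: Mean rate = 7692.6 mm / 17556 years ≈ 0.438 mm/yr.
For B, 0.438 mm/year × 10569 years = 4629.2 mm.

4629.2 mm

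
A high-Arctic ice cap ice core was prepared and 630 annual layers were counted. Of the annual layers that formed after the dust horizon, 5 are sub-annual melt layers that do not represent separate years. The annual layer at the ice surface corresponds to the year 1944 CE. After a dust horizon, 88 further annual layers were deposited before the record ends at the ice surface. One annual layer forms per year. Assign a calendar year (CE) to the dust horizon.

1861 CE

88 annual layers post-date the dust horizon.
Removing the 5 false annual layers leaves 88 − 5 = 83 true annual layers beyond the dust horizon.
Counting back 83 years from 1944 CE places the dust horizon in 1944 − 83 = 1861 CE.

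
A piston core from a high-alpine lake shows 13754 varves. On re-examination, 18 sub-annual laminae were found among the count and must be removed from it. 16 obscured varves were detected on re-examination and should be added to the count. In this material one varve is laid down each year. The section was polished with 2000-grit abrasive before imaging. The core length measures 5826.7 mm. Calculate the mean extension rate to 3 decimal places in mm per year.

After corrections the count is 13754 − 18 + 16 = 13752 varves.
5826.7 mm over 13752 years gives 5826.7 / 13752 ≈ 0.424 mm per year.

0.424 mm per year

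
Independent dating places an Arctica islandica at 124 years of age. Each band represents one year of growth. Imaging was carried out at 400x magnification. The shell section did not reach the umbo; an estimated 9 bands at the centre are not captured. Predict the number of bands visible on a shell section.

One band per year gives 124 bands over 124 years.
Less the 9 uncaptured bands: 124 − 9 = 115.

115 bands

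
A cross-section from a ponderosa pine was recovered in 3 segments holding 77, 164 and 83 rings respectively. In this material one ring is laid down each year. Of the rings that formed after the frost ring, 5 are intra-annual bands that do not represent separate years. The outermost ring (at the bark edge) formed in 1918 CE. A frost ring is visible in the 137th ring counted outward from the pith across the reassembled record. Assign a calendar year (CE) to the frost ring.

1736 CE

Total rings = 77 + 164 + 83 = 324.
324 − 137 = 187 rings lie beyond the frost ring toward the bark edge.
Excluding 5 false rings: 187 − 5 = 182.
The ring at the bark edge is 1918 CE, so the frost ring dates to 1918 − 182 = 1736 CE.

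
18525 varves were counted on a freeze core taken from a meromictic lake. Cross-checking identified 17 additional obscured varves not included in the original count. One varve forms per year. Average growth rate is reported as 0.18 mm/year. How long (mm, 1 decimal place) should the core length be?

3337.6 mm

Adjusted count: 18525 + 17 = 18542 varves.
Predicted length = 0.18 mm/year × 18542 years = 3337.6 mm.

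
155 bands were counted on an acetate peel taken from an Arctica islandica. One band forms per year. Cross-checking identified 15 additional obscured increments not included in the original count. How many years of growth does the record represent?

170 years

Adjusted count: 155 + 15 = 170 bands.
One band per year makes the duration 170 years.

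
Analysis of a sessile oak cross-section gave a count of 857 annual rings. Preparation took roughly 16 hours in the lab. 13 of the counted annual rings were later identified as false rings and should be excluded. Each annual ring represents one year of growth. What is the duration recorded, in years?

Correcting the raw count gives 857 − 13 = 844 true annual rings.
With a one-to-one annual ring periodicity this is 844 years.

844 yr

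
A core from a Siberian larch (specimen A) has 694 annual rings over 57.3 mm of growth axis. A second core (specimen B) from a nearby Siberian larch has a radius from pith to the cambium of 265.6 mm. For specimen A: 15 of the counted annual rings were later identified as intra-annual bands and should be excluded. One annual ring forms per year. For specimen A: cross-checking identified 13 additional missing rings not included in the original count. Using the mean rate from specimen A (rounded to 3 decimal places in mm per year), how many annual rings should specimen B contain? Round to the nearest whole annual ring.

Specimen A: after corrections the count is 694 − 15 + 13 = 692 annual rings.
A: Extension rate ≈ 57.3 / 692 = 0.083 mm/year.
B spans 265.6 / 0.083 = 3200.00 years ≈ 3200 annual rings.

3200 annual rings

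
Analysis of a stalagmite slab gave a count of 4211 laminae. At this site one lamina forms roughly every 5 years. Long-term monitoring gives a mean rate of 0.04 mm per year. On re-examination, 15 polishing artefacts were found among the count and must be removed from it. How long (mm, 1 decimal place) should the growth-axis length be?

After corrections the count is 4211 − 15 = 4196 laminae.
Multiplying by 5 years per lamina: 4196 × 5 = 20980 years.
20980 years at 0.04 mm/year gives 0.04 × 20980 = 839.2 mm.

839.2 mm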